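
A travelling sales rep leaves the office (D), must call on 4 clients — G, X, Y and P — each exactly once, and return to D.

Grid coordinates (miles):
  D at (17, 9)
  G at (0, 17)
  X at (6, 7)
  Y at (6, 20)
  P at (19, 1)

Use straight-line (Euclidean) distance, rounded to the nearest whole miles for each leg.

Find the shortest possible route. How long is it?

There are 12 distinct closed tours to check (reversals are equivalent).
D→G→X→Y→P→D: 19+12+13+23+8 = 75
D→G→X→P→Y→D: 19+12+14+23+16 = 84
D→G→Y→X→P→D: 19+7+13+14+8 = 61
D→G→Y→P→X→D: 19+7+23+14+11 = 74
D→G→P→X→Y→D: 19+25+14+13+16 = 87
D→G→P→Y→X→D: 19+25+23+13+11 = 91
D→X→G→Y→P→D: 11+12+7+23+8 = 61
D→X→G→P→Y→D: 11+12+25+23+16 = 87
D→X→Y→G→P→D: 11+13+7+25+8 = 64
D→X→P→G→Y→D: 11+14+25+7+16 = 73
D→Y→G→X→P→D: 16+7+12+14+8 = 57
D→Y→X→G→P→D: 16+13+12+25+8 = 74
The minimum is 57.
One optimal route: D → Y → G → X → P → D (or its reverse).

Shortest round trip = 57 miles.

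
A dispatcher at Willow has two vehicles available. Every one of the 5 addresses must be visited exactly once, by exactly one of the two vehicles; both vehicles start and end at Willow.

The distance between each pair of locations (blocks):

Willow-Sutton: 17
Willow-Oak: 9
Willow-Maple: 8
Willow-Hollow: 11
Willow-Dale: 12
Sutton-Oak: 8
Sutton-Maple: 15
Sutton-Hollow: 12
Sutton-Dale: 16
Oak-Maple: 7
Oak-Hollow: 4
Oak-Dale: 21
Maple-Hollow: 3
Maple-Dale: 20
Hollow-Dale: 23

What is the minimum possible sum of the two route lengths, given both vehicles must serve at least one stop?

Try each way of splitting the stops between the two vehicles (each non-empty) and, for each split, find the best tour for each vehicle:
  {Sutton} + {Oak, Maple, Hollow, Dale}: 34 + 48 = 82
  {Oak} + {Sutton, Maple, Hollow, Dale}: 18 + 51 = 69
  {Sutton, Oak} + {Maple, Hollow, Dale}: 34 + 46 = 80
  {Maple} + {Sutton, Oak, Hollow, Dale}: 16 + 51 = 67
  {Sutton, Maple} + {Oak, Hollow, Dale}: 40 + 48 = 88
  {Oak, Maple} + {Sutton, Hollow, Dale}: 24 + 51 = 75
  … (15 splits in total)
  {Sutton, Oak, Maple, Hollow} + {Dale}: 40 + 24 = 64  ← best
Best: vehicle 1 Willow → Sutton → Oak → Hollow → Maple → Willow = 40; vehicle 2 Willow → Dale → Willow = 24; combined 64.

64 blocks — the smallest possible combined total.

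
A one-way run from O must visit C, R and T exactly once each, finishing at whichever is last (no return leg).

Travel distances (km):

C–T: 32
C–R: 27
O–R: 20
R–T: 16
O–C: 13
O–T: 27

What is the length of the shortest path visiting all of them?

Shortest open route: 56 km.

There are 3! = 6 possible orderings.
O → C → R → T: 13+27+16 = 56
O → C → T → R: 13+32+16 = 61
O → R → C → T: 20+27+32 = 79
O → R → T → C: 20+16+32 = 68
O → T → C → R: 27+32+27 = 86
O → T → R → C: 27+16+27 = 70
The minimum is 56.
One shortest path: O → C → R → T.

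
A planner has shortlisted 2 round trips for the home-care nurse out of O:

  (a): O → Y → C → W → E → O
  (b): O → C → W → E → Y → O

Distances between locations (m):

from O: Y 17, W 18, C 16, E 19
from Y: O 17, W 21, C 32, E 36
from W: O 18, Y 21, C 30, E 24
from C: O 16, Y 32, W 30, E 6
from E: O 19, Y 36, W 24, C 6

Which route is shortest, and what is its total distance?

122 m — (a) is the shortest.

(a): 17 + 32 + 30 + 24 + 19 = 122
(b): 16 + 30 + 24 + 36 + 17 = 123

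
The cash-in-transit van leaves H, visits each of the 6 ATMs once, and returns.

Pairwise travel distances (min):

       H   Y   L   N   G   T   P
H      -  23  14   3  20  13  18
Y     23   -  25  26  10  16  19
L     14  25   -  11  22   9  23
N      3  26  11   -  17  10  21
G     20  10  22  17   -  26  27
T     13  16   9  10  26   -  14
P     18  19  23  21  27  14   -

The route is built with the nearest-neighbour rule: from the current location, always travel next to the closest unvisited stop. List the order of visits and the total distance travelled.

At H the remaining stops are N 3, T 13, L 14, P 18, G 20, Y 23; go to N.
At N the remaining stops are T 10, L 11, G 17, P 21, Y 26; go to T.
At T the remaining stops are L 9, P 14, Y 16, G 26; go to L.
At L the remaining stops are G 22, P 23, Y 25; go to G.
At G the remaining stops are Y 10, P 27; go to Y.
At Y the remaining stops are P 19; go to P.
Return P→H: 18.
Total = 3 + 10 + 9 + 22 + 10 + 19 + 18 = 91.

91 min along H → N → T → L → G → Y → P → H.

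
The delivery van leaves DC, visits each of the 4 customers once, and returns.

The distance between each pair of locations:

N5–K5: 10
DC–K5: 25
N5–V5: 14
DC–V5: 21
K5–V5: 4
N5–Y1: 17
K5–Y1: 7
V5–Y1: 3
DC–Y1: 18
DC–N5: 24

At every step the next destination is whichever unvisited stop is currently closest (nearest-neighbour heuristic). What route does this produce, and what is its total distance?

From DC: distances to unvisited — Y1=18, V5=21, N5=24, K5=25. Nearest is Y1 (18).
From Y1: distances to unvisited — V5=3, K5=7, N5=17. Nearest is V5 (3).
From V5: distances to unvisited — K5=4, N5=14. Nearest is K5 (4).
From K5: distances to unvisited — N5=10. Nearest is N5 (10).
Return N5→DC: 24.
Total = 18 + 3 + 4 + 10 + 24 = 59.

Total distance 59 via the nearest-neighbour route DC → Y1 → V5 → K5 → N5 → DC.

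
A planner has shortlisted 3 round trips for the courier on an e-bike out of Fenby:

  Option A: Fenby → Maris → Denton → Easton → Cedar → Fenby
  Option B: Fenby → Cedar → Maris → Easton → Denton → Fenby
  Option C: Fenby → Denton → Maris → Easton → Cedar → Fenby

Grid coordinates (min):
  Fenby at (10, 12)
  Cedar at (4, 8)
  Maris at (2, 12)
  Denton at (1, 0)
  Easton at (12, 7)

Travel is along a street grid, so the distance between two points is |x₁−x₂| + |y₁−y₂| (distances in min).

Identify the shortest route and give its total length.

Shortest is Option A, total 58 min.

Option A: 8 + 13 + 18 + 9 + 10 = 58
Option B: 10 + 6 + 15 + 18 + 21 = 70
Option C: 21 + 13 + 15 + 9 + 10 = 68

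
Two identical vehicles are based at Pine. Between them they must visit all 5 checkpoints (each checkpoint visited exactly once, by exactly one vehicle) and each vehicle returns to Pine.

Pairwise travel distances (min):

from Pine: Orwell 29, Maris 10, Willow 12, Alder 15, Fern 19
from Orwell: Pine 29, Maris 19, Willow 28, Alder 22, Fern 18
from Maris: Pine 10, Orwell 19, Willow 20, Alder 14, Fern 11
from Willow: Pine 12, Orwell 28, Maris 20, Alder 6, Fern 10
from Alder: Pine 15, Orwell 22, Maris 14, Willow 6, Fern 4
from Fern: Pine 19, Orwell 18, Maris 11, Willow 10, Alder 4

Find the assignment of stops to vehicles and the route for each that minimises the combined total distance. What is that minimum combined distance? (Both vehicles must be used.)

Try each way of splitting the stops between the two vehicles (each non-empty) and, for each split, find the best tour for each vehicle:
  {Orwell} + {Maris, Willow, Alder, Fern}: 58 + 43 = 101
  {Maris} + {Orwell, Willow, Alder, Fern}: 20 + 69 = 89
  {Orwell, Maris} + {Willow, Alder, Fern}: 58 + 41 = 99
  {Willow} + {Orwell, Maris, Alder, Fern}: 24 + 66 = 90
  {Orwell, Willow} + {Maris, Alder, Fern}: 69 + 40 = 109
  {Maris, Willow} + {Orwell, Alder, Fern}: 42 + 66 = 108
  … (15 splits in total)
Best: vehicle 1 Pine → Maris → Pine = 20; vehicle 2 Pine → Orwell → Fern → Alder → Willow → Pine = 69; combined 89.

89 min — the smallest possible combined total.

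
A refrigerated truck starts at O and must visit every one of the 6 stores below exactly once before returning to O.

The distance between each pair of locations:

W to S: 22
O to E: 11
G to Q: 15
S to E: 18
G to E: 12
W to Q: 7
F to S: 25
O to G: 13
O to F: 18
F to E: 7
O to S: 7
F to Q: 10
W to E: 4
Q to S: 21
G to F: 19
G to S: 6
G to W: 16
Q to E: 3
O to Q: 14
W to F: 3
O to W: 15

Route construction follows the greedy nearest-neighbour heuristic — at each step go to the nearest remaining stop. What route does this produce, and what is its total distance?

Total distance 56 via the nearest-neighbour route O → S → G → E → Q → W → F → O.

From O: distances to unvisited — S=7, E=11, G=13, Q=14, W=15, F=18. Nearest is S (7).
From S: distances to unvisited — G=6, E=18, Q=21, W=22, F=25. Nearest is G (6).
From G: distances to unvisited — E=12, Q=15, W=16, F=19. Nearest is E (12).
From E: distances to unvisited — Q=3, W=4, F=7. Nearest is Q (3).
From Q: distances to unvisited — W=7, F=10. Nearest is W (7).
From W: distances to unvisited — F=3. Nearest is F (3).
Return F→O: 18.
Total = 7 + 6 + 12 + 3 + 7 + 3 + 18 = 56.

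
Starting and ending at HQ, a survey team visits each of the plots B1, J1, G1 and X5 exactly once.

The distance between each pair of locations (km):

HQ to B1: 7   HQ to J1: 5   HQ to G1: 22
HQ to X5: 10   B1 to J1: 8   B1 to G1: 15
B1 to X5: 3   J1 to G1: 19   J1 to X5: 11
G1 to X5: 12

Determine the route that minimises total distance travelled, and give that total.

HQ-B1-J1-G1-X5-HQ: 7+8+19+12+10 = 56
HQ-B1-J1-X5-G1-HQ: 7+8+11+12+22 = 60
HQ-B1-G1-J1-X5-HQ: 7+15+19+11+10 = 62
HQ-B1-G1-X5-J1-HQ: 7+15+12+11+5 = 50
HQ-B1-X5-J1-G1-HQ: 7+3+11+19+22 = 62
HQ-B1-X5-G1-J1-HQ: 7+3+12+19+5 = 46
HQ-J1-B1-G1-X5-HQ: 5+8+15+12+10 = 50
HQ-J1-B1-X5-G1-HQ: 5+8+3+12+22 = 50
HQ-J1-G1-B1-X5-HQ: 5+19+15+3+10 = 52
HQ-J1-X5-B1-G1-HQ: 5+11+3+15+22 = 56
HQ-G1-B1-J1-X5-HQ: 22+15+8+11+10 = 66
HQ-G1-J1-B1-X5-HQ: 22+19+8+3+10 = 62
The minimum is 46.
One optimal route: HQ → B1 → X5 → G1 → J1 → HQ (or its reverse).

Minimum total distance: 46 km.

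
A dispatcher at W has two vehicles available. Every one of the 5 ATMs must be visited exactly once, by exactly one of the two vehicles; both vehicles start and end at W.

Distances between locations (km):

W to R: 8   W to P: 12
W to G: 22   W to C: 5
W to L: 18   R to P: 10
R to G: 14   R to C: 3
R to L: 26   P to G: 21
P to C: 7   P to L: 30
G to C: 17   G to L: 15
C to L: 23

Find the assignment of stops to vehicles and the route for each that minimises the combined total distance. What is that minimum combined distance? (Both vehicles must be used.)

Check every non-empty split of the stops between the two vehicles; for each half take its own optimal tour:
  {R} + {P, G, C, L}: 16 + 66 = 82
  {P} + {R, G, C, L}: 24 + 55 = 79
  {R, P} + {G, C, L}: 30 + 55 = 85
  {G} + {R, P, C, L}: 44 + 66 = 110
  {R, G} + {P, C, L}: 44 + 60 = 104
  {P, G} + {R, C, L}: 55 + 52 = 107
  … (15 splits in total)
Best: vehicle 1 W → P → W = 24; vehicle 2 W → C → R → G → L → W = 55; combined 79.

Minimum combined distance: 79 km.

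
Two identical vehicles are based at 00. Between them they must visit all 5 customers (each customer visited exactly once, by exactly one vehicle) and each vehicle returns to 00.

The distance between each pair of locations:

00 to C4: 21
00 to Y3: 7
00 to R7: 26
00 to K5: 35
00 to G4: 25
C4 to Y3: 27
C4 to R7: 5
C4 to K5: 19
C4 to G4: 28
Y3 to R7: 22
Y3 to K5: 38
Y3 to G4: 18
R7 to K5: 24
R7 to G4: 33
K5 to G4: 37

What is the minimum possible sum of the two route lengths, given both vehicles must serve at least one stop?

Check every non-empty split of the stops between the two vehicles; for each half take its own optimal tour:
  {C4} + {Y3, R7, K5, G4}: 42 + 112 = 154
  {Y3} + {C4, R7, K5, G4}: 14 + 112 = 126
  {C4, Y3} + {R7, K5, G4}: 55 + 112 = 167
  {R7} + {C4, Y3, K5, G4}: 52 + 102 = 154
  {C4, R7} + {Y3, K5, G4}: 52 + 97 = 149
  {Y3, R7} + {C4, K5, G4}: 55 + 102 = 157
  … (15 splits in total)
Best: vehicle 1 00 → Y3 → 00 = 14; vehicle 2 00 → C4 → R7 → K5 → G4 → 00 = 112; combined 126.

Minimum combined distance: 126.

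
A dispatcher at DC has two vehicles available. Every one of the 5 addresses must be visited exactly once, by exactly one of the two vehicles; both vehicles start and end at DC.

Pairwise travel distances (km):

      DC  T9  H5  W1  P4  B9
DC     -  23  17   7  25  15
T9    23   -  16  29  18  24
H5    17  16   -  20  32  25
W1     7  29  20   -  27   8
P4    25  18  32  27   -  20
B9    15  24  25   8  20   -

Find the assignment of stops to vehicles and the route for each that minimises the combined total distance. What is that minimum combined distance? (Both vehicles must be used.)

Try each way of splitting the stops between the two vehicles (each non-empty) and, for each split, find the best tour for each vehicle:
  {T9} + {H5, W1, P4, B9}: 46 + 84 = 130
  {H5} + {T9, W1, P4, B9}: 34 + 76 = 110
  {T9, H5} + {W1, P4, B9}: 56 + 60 = 116
  {W1} + {T9, H5, P4, B9}: 14 + 86 = 100
  {T9, W1} + {H5, P4, B9}: 59 + 84 = 143
  {H5, W1} + {T9, P4, B9}: 44 + 76 = 120
  … (15 splits in total)
Best: vehicle 1 DC → W1 → DC = 14; vehicle 2 DC → H5 → T9 → P4 → B9 → DC = 86; combined 100.

100 km — the smallest possible combined total.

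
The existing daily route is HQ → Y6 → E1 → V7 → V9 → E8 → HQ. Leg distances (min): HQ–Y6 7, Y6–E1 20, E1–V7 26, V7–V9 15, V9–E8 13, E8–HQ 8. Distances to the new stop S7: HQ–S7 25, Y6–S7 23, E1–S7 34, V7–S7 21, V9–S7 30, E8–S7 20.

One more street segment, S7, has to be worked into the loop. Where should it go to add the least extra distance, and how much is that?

Insertion cost between consecutive stops i–j is d(i,S7) + d(S7,j) − d(i,j):
  between HQ and Y6: 25 + 23 − 7 = 41
  between Y6 and E1: 23 + 34 − 20 = 37
  between E1 and V7: 34 + 21 − 26 = 29
  between V7 and V9: 21 + 30 − 15 = 36
  between V9 and E8: 30 + 20 − 13 = 37
  between E8 and HQ: 20 + 25 − 8 = 37
Cheapest insertion is between E1 and V7, adding 29.
New total = 89 + 29 = 118.

Minimum extra distance: 29 min, inserting S7 between E1 and V7.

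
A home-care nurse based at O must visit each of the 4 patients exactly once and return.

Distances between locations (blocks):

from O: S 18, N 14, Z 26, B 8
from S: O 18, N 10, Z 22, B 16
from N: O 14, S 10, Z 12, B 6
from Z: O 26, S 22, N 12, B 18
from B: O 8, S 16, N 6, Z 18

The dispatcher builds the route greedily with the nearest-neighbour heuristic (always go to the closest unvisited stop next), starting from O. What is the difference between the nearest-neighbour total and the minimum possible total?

The nearest-neighbour route is 6 blocks longer than optimal.

O: B=8, N=14, S=18, Z=26 ⇒ B
B: N=6, S=16, Z=18 ⇒ N
N: S=10, Z=12 ⇒ S
S: Z=22 ⇒ Z
NN route O → B → N → S → Z → O costs 72.
Optimal: O → S → N → Z → B → O costs 66 (by enumerating all 12 distinct tours).
Excess = 72 − 66 = 6.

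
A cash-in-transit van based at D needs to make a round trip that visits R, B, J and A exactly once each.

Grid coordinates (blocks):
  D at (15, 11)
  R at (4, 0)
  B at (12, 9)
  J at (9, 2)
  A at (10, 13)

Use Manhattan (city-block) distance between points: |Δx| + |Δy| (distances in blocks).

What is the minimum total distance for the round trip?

Minimum total distance: 48 blocks.

There are 12 distinct closed tours to check (reversals are equivalent).
D - R - B - J - A - D: 22+17+10+12+7 = 68
D - R - B - A - J - D: 22+17+6+12+15 = 72
D - R - J - B - A - D: 22+7+10+6+7 = 52
D - R - J - A - B - D: 22+7+12+6+5 = 52
D - R - A - B - J - D: 22+19+6+10+15 = 72
D - R - A - J - B - D: 22+19+12+10+5 = 68
D - B - R - J - A - D: 5+17+7+12+7 = 48
D - B - R - A - J - D: 5+17+19+12+15 = 68
D - B - J - R - A - D: 5+10+7+19+7 = 48
D - B - A - R - J - D: 5+6+19+7+15 = 52
D - J - R - B - A - D: 15+7+17+6+7 = 52
D - J - B - R - A - D: 15+10+17+19+7 = 68
The minimum is 48.
One optimal route: D → B → R → J → A → D (or its reverse).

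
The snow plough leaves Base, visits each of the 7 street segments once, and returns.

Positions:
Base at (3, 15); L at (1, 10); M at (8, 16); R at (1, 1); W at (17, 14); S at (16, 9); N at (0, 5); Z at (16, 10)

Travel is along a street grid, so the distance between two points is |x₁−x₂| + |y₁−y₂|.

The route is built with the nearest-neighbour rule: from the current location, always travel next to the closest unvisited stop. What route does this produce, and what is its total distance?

At Base the remaining stops are M 6, L 7, N 13, W 15, R 16, Z 18, S 19; go to M.
At M the remaining stops are W 11, L 13, Z 14, S 15, N 19, R 22; go to W.
At W the remaining stops are Z 5, S 6, L 20, N 26, R 29; go to Z.
At Z the remaining stops are S 1, L 15, N 21, R 24; go to S.
At S the remaining stops are L 16, N 20, R 23; go to L.
At L the remaining stops are N 6, R 9; go to N.
At N the remaining stops are R 5; go to R.
Return R→Base: 16.
Total = 6 + 11 + 5 + 1 + 16 + 6 + 5 + 16 = 66.

66 along Base → M → W → Z → S → L → N → R → Base.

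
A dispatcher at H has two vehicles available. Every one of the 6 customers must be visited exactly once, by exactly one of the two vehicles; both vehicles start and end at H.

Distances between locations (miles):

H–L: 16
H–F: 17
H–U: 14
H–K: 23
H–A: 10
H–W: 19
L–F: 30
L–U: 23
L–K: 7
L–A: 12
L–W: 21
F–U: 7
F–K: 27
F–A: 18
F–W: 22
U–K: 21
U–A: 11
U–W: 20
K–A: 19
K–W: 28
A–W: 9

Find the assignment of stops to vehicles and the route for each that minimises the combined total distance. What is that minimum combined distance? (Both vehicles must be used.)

There are 2^5 − 1 = 31 ways to divide the 6 stops into two non-empty groups. For each, the best each vehicle can do is its own shortest tour through its group:
  {L} + {F, U, K, A, W}: 32 + 92 = 124
  {F} + {L, U, K, A, W}: 34 + 82 = 116
  {L, F} + {U, K, A, W}: 63 + 82 = 145
  {U} + {L, F, K, A, W}: 28 + 90 = 118
  {L, U} + {F, K, A, W}: 53 + 90 = 143
  {F, U} + {L, K, A, W}: 38 + 70 = 108
  … (31 splits in total)
  {L, F, U, K} + {A, W}: 68 + 38 = 106  ← best
Best: vehicle 1 H → L → K → U → F → H = 68; vehicle 2 H → A → W → H = 38; combined 106.

106 miles — the smallest possible combined total.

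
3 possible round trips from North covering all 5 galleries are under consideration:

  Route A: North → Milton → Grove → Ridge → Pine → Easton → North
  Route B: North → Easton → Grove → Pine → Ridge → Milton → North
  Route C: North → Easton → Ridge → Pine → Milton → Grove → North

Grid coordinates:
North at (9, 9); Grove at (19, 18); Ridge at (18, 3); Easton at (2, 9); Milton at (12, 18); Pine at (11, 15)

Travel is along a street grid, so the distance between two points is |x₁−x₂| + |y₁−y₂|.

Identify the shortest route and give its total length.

76 — Route A is the shortest.

Route A: 12 + 7 + 16 + 19 + 15 + 7 = 76
Route B: 7 + 26 + 11 + 19 + 21 + 12 = 96
Route C: 7 + 22 + 19 + 4 + 7 + 19 = 78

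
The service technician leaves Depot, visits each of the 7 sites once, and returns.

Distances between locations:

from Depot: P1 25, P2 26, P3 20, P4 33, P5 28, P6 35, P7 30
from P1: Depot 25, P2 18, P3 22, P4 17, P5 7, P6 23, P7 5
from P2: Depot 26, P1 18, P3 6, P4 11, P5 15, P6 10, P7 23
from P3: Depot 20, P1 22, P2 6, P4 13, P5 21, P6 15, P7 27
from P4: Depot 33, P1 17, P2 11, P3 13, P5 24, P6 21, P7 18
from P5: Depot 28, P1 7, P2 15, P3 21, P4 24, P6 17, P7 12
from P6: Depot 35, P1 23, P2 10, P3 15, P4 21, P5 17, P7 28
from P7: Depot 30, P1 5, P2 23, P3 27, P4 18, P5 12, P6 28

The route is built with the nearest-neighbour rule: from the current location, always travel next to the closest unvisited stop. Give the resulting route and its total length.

Depot → [P3:20 / P1:25 / P2:26 / P5:28 / P7:30 / P4:33 / P6:35] → P3 (20)
P3 → [P2:6 / P4:13 / P6:15 / P5:21 / P1:22 / P7:27] → P2 (6)
P2 → [P6:10 / P4:11 / P5:15 / P1:18 / P7:23] → P6 (10)
P6 → [P5:17 / P4:21 / P1:23 / P7:28] → P5 (17)
P5 → [P1:7 / P7:12 / P4:24] → P1 (7)
P1 → [P7:5 / P4:17] → P7 (5)
P7 → [P4:18] → P4 (18)
Return P4→Depot: 33.
Total = 20 + 6 + 10 + 17 + 7 + 5 + 18 + 33 = 116.

116 along Depot → P3 → P2 → P6 → P5 → P1 → P7 → P4 → Depot.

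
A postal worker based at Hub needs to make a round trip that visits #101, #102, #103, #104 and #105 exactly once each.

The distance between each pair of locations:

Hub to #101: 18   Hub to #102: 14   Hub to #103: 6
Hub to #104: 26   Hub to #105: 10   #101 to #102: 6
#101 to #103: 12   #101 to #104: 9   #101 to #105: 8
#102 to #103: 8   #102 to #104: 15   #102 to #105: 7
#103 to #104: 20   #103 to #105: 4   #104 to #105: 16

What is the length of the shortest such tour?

There are 60 distinct closed tours to check (reversals are equivalent).
Hub - #101 - #102 - #103 - #104 - #105 - Hub: 18+6+8+20+16+10 = 78
Hub - #101 - #102 - #103 - #105 - #104 - Hub: 18+6+8+4+16+26 = 78
Hub - #101 - #102 - #104 - #103 - #105 - Hub: 18+6+15+20+4+10 = 73
Hub - #101 - #102 - #104 - #105 - #103 - Hub: 18+6+15+16+4+6 = 65
Hub - #101 - #102 - #105 - #103 - #104 - Hub: 18+6+7+4+20+26 = 81
Hub - #101 - #102 - #105 - #104 - #103 - Hub: 18+6+7+16+20+6 = 73
Hub - #101 - #103 - #102 - #104 - #105 - Hub: 18+12+8+15+16+10 = 79
Hub - #101 - #103 - #102 - #105 - #104 - Hub: 18+12+8+7+16+26 = 87
Hub - #101 - #103 - #104 - #102 - #105 - Hub: 18+12+20+15+7+10 = 82
Hub - #101 - #103 - #104 - #105 - #102 - Hub: 18+12+20+16+7+14 = 87
Hub - #101 - #103 - #105 - #102 - #104 - Hub: 18+12+4+7+15+26 = 82
Hub - #101 - #103 - #105 - #104 - #102 - Hub: 18+12+4+16+15+14 = 79
Hub - #101 - #104 - #102 - #103 - #105 - Hub: 18+9+15+8+4+10 = 64
Hub - #101 - #104 - #102 - #105 - #103 - Hub: 18+9+15+7+4+6 = 59
… (46 more)
Hub - #102 - #101 - #104 - #105 - #103 - Hub: 14+6+9+16+4+6 = 55  ← best
The minimum is 55.
One optimal route: Hub → #102 → #101 → #104 → #105 → #103 → Hub (or its reverse).

55 — the shortest possible round trip.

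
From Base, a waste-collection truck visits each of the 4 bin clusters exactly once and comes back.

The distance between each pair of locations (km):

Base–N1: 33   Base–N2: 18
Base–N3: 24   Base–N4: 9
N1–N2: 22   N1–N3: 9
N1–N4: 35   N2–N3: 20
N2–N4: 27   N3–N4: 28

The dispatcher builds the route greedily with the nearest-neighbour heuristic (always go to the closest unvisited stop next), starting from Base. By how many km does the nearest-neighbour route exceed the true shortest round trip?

From Base: N4=9, N2=18, N3=24, N1=33 → choose N4 (9).
From N4: N2=27, N3=28, N1=35 → choose N2 (27).
From N2: N3=20, N1=22 → choose N3 (20).
From N3: N1=9 → choose N1 (9).
NN route Base → N4 → N2 → N3 → N1 → Base costs 98.
Optimal: Base → N2 → N1 → N3 → N4 → Base costs 86 (by enumerating all 12 distinct tours).
Excess = 98 − 86 = 12.

The nearest-neighbour route is 12 km longer than optimal.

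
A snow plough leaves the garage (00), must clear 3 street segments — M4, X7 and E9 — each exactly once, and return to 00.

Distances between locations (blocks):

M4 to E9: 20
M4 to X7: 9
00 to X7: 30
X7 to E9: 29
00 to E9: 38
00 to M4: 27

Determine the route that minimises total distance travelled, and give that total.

Shortest round trip = 97 blocks.

00 → M4 → X7 → E9 → 00: 27+9+29+38 = 103
00 → M4 → E9 → X7 → 00: 27+20+29+30 = 106
00 → X7 → M4 → E9 → 00: 30+9+20+38 = 97
The minimum is 97.
One optimal route: 00 → X7 → M4 → E9 → 00 (or its reverse).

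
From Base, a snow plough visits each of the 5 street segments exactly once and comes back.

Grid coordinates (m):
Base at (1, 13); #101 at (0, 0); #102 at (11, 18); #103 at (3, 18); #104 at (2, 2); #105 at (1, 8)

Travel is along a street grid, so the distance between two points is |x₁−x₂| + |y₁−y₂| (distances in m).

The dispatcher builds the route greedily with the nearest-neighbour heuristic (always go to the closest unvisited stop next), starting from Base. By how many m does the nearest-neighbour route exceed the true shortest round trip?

From Base: #105=5, #103=7, #104=12, #101=14, #102=15 → choose #105 (5).
From #105: #104=7, #101=9, #103=12, #102=20 → choose #104 (7).
From #104: #101=4, #103=17, #102=25 → choose #101 (4).
From #101: #103=21, #102=29 → choose #103 (21).
From #103: #102=8 → choose #102 (8).
NN route Base → #105 → #104 → #101 → #103 → #102 → Base costs 60.
Optimal: Base → #102 → #103 → #104 → #101 → #105 → Base costs 58 (by enumerating all 60 distinct tours).
Excess = 60 − 58 = 2.

The nearest-neighbour route is 2 m longer than optimal.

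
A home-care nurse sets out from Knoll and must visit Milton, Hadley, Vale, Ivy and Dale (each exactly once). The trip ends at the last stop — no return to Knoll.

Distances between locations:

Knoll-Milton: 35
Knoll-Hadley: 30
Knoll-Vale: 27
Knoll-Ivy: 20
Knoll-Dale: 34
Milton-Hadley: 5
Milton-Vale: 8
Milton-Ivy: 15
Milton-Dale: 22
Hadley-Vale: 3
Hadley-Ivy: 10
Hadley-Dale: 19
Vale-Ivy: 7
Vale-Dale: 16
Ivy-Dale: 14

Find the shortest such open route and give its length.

There are 5! = 120 possible orderings.
Knoll → Milton → Hadley → Vale → Ivy → Dale: 35+5+3+7+14 = 64
Knoll → Milton → Hadley → Vale → Dale → Ivy: 35+5+3+16+14 = 73
Knoll → Milton → Hadley → Ivy → Vale → Dale: 35+5+10+7+16 = 73
Knoll → Milton → Hadley → Ivy → Dale → Vale: 35+5+10+14+16 = 80
Knoll → Milton → Hadley → Dale → Vale → Ivy: 35+5+19+16+7 = 82
Knoll → Milton → Hadley → Dale → Ivy → Vale: 35+5+19+14+7 = 80
Knoll → Milton → Vale → Hadley → Ivy → Dale: 35+8+3+10+14 = 70
Knoll → Milton → Vale → Hadley → Dale → Ivy: 35+8+3+19+14 = 79
Knoll → Milton → Vale → Ivy → Hadley → Dale: 35+8+7+10+19 = 79
Knoll → Milton → Vale → Ivy → Dale → Hadley: 35+8+7+14+19 = 83
Knoll → Milton → Vale → Dale → Hadley → Ivy: 35+8+16+19+10 = 88
Knoll → Milton → Vale → Dale → Ivy → Hadley: 35+8+16+14+10 = 83
Knoll → Milton → Ivy → Hadley → Vale → Dale: 35+15+10+3+16 = 79
Knoll → Milton → Ivy → Hadley → Dale → Vale: 35+15+10+19+16 = 95
… (106 more)
Knoll → Ivy → Vale → Hadley → Milton → Dale: 20+7+3+5+22 = 57  ← best
The minimum is 57.
One shortest path: Knoll → Ivy → Vale → Hadley → Milton → Dale.

57 — the minimum one-way total.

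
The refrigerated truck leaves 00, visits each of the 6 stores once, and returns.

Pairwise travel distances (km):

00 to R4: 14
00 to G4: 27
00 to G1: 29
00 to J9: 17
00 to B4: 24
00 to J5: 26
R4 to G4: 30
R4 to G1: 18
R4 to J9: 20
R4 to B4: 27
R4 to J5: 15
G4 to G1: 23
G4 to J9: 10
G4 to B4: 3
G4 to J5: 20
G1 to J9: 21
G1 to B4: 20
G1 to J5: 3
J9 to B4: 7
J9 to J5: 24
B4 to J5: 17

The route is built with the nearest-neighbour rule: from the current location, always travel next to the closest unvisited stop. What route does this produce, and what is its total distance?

82 km along 00 → R4 → J5 → G1 → B4 → G4 → J9 → 00.

At 00 the remaining stops are R4 14, J9 17, B4 24, J5 26, G4 27, G1 29; go to R4.
At R4 the remaining stops are J5 15, G1 18, J9 20, B4 27, G4 30; go to J5.
At J5 the remaining stops are G1 3, B4 17, G4 20, J9 24; go to G1.
At G1 the remaining stops are B4 20, J9 21, G4 23; go to B4.
At B4 the remaining stops are G4 3, J9 7; go to G4.
At G4 the remaining stops are J9 10; go to J9.
Return J9→00: 17.
Total = 14 + 15 + 3 + 20 + 3 + 10 + 17 = 82.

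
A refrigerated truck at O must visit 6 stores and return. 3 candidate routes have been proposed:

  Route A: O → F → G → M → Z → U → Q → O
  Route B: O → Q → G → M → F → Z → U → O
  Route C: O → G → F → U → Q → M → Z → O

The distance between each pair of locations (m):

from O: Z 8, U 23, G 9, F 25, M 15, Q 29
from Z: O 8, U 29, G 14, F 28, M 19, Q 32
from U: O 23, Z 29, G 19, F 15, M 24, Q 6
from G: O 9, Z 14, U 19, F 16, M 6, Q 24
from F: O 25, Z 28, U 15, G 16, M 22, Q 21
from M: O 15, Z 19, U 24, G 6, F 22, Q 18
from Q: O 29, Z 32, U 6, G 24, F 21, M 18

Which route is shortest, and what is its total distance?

Route A: 25 + 16 + 6 + 19 + 29 + 6 + 29 = 130
Route B: 29 + 24 + 6 + 22 + 28 + 29 + 23 = 161
Route C: 9 + 16 + 15 + 6 + 18 + 19 + 8 = 91

Shortest is Route C, total 91 m.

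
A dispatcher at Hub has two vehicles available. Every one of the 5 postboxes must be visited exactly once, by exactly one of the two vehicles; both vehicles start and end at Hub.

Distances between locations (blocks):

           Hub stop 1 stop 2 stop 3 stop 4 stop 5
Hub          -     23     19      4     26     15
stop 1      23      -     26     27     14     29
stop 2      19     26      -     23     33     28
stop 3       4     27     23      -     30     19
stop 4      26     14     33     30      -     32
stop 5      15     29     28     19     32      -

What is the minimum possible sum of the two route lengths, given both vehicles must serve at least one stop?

114 blocks — the smallest possible combined total.

Check every non-empty split of the stops between the two vehicles; for each half take its own optimal tour:
  {stop 1} + {stop 2, stop 3, stop 4, stop 5}: 46 + 107 = 153
  {stop 2} + {stop 1, stop 3, stop 4, stop 5}: 38 + 92 = 130
  {stop 1, stop 2} + {stop 3, stop 4, stop 5}: 68 + 81 = 149
  {stop 3} + {stop 1, stop 2, stop 4, stop 5}: 8 + 106 = 114
  {stop 1, stop 3} + {stop 2, stop 4, stop 5}: 54 + 99 = 153
  {stop 2, stop 3} + {stop 1, stop 4, stop 5}: 46 + 84 = 130
  … (15 splits in total)
Best: vehicle 1 Hub → stop 3 → Hub = 8; vehicle 2 Hub → stop 2 → stop 1 → stop 4 → stop 5 → Hub = 106; combined 114.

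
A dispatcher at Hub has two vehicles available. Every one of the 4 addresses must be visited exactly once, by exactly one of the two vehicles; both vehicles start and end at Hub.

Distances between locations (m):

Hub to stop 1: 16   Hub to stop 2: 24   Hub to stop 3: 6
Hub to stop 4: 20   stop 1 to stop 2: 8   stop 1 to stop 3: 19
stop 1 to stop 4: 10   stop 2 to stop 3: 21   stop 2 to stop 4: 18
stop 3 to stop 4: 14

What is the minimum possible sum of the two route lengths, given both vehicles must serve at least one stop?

There are 2^3 − 1 = 7 ways to divide the 4 stops into two non-empty groups. For each, the best each vehicle can do is its own shortest tour through its group:
  {stop 1} + {stop 2, stop 3, stop 4}: 32 + 62 = 94
  {stop 2} + {stop 1, stop 3, stop 4}: 48 + 46 = 94
  {stop 1, stop 2} + {stop 3, stop 4}: 48 + 40 = 88
  {stop 3} + {stop 1, stop 2, stop 4}: 12 + 62 = 74
  {stop 1, stop 3} + {stop 2, stop 4}: 41 + 62 = 103
  {stop 2, stop 3} + {stop 1, stop 4}: 51 + 46 = 97
  … (7 splits in total)
Best: vehicle 1 Hub → stop 3 → Hub = 12; vehicle 2 Hub → stop 1 → stop 2 → stop 4 → Hub = 62; combined 74.

Minimum combined distance: 74 m.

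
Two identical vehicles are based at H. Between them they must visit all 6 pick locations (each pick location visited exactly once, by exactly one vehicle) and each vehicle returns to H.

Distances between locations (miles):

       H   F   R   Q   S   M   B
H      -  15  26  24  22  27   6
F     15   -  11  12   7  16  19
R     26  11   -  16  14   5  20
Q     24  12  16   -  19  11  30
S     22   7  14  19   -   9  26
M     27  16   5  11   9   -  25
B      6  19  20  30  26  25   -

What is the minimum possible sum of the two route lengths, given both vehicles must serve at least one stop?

There are 2^5 − 1 = 31 ways to divide the 6 stops into two non-empty groups. For each, the best each vehicle can do is its own shortest tour through its group:
  {F} + {R, Q, S, M, B}: 30 + 83 = 113
  {R} + {F, Q, S, M, B}: 52 + 76 = 128
  {F, R} + {Q, S, M, B}: 52 + 76 = 128
  {Q} + {F, R, S, M, B}: 48 + 62 = 110
  {F, Q} + {R, S, M, B}: 51 + 62 = 113
  {R, Q} + {F, S, M, B}: 66 + 62 = 128
  … (31 splits in total)
  {F, R, Q, S, M} + {B}: 76 + 12 = 88  ← best
Best: vehicle 1 H → F → S → R → M → Q → H = 76; vehicle 2 H → B → H = 12; combined 88.

Minimum combined distance: 88 miles.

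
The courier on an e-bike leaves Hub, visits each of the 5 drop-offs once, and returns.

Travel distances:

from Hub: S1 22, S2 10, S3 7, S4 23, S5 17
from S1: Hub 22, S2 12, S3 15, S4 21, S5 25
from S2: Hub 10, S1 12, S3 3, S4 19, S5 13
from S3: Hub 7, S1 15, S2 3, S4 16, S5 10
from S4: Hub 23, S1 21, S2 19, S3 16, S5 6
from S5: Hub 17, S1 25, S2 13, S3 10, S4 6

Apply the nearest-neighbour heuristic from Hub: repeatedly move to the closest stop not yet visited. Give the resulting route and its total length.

Total distance 66 via the nearest-neighbour route Hub → S3 → S2 → S1 → S4 → S5 → Hub.

At Hub the remaining stops are S3 7, S2 10, S5 17, S1 22, S4 23; go to S3.
At S3 the remaining stops are S2 3, S5 10, S1 15, S4 16; go to S2.
At S2 the remaining stops are S1 12, S5 13, S4 19; go to S1.
At S1 the remaining stops are S4 21, S5 25; go to S4.
At S4 the remaining stops are S5 6; go to S5.
Return S5→Hub: 17.
Total = 7 + 3 + 12 + 21 + 6 + 17 = 66.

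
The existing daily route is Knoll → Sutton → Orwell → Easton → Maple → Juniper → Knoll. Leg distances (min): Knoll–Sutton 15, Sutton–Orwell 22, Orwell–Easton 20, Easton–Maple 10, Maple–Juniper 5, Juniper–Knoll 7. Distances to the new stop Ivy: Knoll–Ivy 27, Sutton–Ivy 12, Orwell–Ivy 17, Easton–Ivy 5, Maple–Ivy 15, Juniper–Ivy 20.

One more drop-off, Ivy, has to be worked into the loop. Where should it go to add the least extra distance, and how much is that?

Insertion cost between consecutive stops i–j is d(i,Ivy) + d(Ivy,j) − d(i,j):
  between Knoll and Sutton: 27 + 12 − 15 = 24
  between Sutton and Orwell: 12 + 17 − 22 = 7
  between Orwell and Easton: 17 + 5 − 20 = 2
  between Easton and Maple: 5 + 15 − 10 = 10
  between Maple and Juniper: 15 + 20 − 5 = 30
  between Juniper and Knoll: 20 + 27 − 7 = 40
Cheapest insertion is between Orwell and Easton, adding 2.
New total = 79 + 2 = 81.

Adding 2 min by placing Ivy on the Orwell–Easton leg.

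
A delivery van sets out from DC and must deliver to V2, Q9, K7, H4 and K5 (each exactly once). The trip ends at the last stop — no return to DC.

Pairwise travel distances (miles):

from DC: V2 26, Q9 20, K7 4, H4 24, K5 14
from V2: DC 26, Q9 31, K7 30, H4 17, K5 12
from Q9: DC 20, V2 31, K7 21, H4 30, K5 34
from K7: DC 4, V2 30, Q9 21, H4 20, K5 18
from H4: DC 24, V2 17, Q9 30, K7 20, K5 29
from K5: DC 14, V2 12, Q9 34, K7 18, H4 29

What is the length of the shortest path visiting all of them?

There are 5! = 120 possible orderings.
DC - V2 - Q9 - K7 - H4 - K5: 26+31+21+20+29 = 127
DC - V2 - Q9 - K7 - K5 - H4: 26+31+21+18+29 = 125
DC - V2 - Q9 - H4 - K7 - K5: 26+31+30+20+18 = 125
DC - V2 - Q9 - H4 - K5 - K7: 26+31+30+29+18 = 134
DC - V2 - Q9 - K5 - K7 - H4: 26+31+34+18+20 = 129
DC - V2 - Q9 - K5 - H4 - K7: 26+31+34+29+20 = 140
DC - V2 - K7 - Q9 - H4 - K5: 26+30+21+30+29 = 136
DC - V2 - K7 - Q9 - K5 - H4: 26+30+21+34+29 = 140
DC - V2 - K7 - H4 - Q9 - K5: 26+30+20+30+34 = 140
DC - V2 - K7 - H4 - K5 - Q9: 26+30+20+29+34 = 139
DC - V2 - K7 - K5 - Q9 - H4: 26+30+18+34+30 = 138
DC - V2 - K7 - K5 - H4 - Q9: 26+30+18+29+30 = 133
DC - V2 - H4 - Q9 - K7 - K5: 26+17+30+21+18 = 112
DC - V2 - H4 - Q9 - K5 - K7: 26+17+30+34+18 = 125
… (106 more)
DC - K7 - K5 - V2 - H4 - Q9: 4+18+12+17+30 = 81  ← best
The minimum is 81.
One shortest path: DC → K7 → K5 → V2 → H4 → Q9.

Shortest open route: 81 miles.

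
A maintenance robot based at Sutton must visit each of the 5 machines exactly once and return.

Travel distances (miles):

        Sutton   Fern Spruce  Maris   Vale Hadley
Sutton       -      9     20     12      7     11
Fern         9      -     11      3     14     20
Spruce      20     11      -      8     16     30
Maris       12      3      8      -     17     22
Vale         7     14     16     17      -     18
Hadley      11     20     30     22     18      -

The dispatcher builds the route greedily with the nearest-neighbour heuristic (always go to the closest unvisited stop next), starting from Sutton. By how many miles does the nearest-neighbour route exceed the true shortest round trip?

8 miles longer than the optimal tour.

From Sutton: Vale=7, Fern=9, Hadley=11, Maris=12, Spruce=20 → choose Vale (7).
From Vale: Fern=14, Spruce=16, Maris=17, Hadley=18 → choose Fern (14).
From Fern: Maris=3, Spruce=11, Hadley=20 → choose Maris (3).
From Maris: Spruce=8, Hadley=22 → choose Spruce (8).
From Spruce: Hadley=30 → choose Hadley (30).
NN route Sutton → Vale → Fern → Maris → Spruce → Hadley → Sutton costs 73.
Optimal: Sutton → Fern → Maris → Spruce → Vale → Hadley → Sutton costs 65 (by enumerating all 60 distinct tours).
Excess = 73 − 65 = 8.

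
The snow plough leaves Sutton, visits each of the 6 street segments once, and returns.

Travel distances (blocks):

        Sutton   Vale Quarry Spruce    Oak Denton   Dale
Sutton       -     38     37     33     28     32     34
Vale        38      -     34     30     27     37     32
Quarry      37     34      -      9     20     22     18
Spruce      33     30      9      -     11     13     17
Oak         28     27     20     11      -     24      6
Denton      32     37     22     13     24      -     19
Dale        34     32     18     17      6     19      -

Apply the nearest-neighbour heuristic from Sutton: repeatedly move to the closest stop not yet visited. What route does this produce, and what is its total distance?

From Sutton: distances to unvisited — Oak=28, Denton=32, Spruce=33, Dale=34, Quarry=37, Vale=38. Nearest is Oak (28).
From Oak: distances to unvisited — Dale=6, Spruce=11, Quarry=20, Denton=24, Vale=27. Nearest is Dale (6).
From Dale: distances to unvisited — Spruce=17, Quarry=18, Denton=19, Vale=32. Nearest is Spruce (17).
From Spruce: distances to unvisited — Quarry=9, Denton=13, Vale=30. Nearest is Quarry (9).
From Quarry: distances to unvisited — Denton=22, Vale=34. Nearest is Denton (22).
From Denton: distances to unvisited — Vale=37. Nearest is Vale (37).
Return Vale→Sutton: 38.
Total = 28 + 6 + 17 + 9 + 22 + 37 + 38 = 157.

Total distance 157 blocks via the nearest-neighbour route Sutton → Oak → Dale → Spruce → Quarry → Denton → Vale → Sutton.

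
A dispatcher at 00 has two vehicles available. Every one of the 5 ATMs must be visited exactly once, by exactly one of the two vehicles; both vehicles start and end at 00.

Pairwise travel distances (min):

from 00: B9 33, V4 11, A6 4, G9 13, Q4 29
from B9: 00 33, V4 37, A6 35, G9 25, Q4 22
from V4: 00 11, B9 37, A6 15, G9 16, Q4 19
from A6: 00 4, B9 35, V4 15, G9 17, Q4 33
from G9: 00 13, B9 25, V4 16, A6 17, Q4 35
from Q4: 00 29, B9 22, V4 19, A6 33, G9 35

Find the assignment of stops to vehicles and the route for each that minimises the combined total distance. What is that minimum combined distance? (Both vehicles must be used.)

98 min — the smallest possible combined total.

Check every non-empty split of the stops between the two vehicles; for each half take its own optimal tour:
  {B9} + {V4, A6, G9, Q4}: 66 + 85 = 151
  {V4} + {B9, A6, G9, Q4}: 22 + 97 = 119
  {B9, V4} + {A6, G9, Q4}: 81 + 85 = 166
  {A6} + {B9, V4, G9, Q4}: 8 + 90 = 98
  {B9, A6} + {V4, G9, Q4}: 72 + 77 = 149
  {V4, A6} + {B9, G9, Q4}: 30 + 89 = 119
  … (15 splits in total)
Best: vehicle 1 00 → A6 → 00 = 8; vehicle 2 00 → V4 → Q4 → B9 → G9 → 00 = 90; combined 98.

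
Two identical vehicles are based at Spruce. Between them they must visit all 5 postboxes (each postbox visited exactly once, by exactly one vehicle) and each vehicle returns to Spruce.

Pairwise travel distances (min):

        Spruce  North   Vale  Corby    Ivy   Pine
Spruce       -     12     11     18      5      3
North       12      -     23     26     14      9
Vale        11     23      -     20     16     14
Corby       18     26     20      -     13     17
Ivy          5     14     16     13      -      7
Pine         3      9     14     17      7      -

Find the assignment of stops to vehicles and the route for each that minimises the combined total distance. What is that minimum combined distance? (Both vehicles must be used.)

Minimum combined distance: 73 min.

There are 2^4 − 1 = 15 ways to divide the 5 stops into two non-empty groups. For each, the best each vehicle can do is its own shortest tour through its group:
  {North} + {Vale, Corby, Ivy, Pine}: 24 + 54 = 78
  {Vale} + {North, Corby, Ivy, Pine}: 22 + 56 = 78
  {North, Vale} + {Corby, Ivy, Pine}: 46 + 38 = 84
  {Corby} + {North, Vale, Ivy, Pine}: 36 + 53 = 89
  {North, Corby} + {Vale, Ivy, Pine}: 56 + 37 = 93
  {Vale, Corby} + {North, Ivy, Pine}: 49 + 31 = 80
  … (15 splits in total)
  {Vale, Corby, Ivy} + {North, Pine}: 49 + 24 = 73  ← best
Best: vehicle 1 Spruce → Vale → Corby → Ivy → Spruce = 49; vehicle 2 Spruce → North → Pine → Spruce = 24; combined 73.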